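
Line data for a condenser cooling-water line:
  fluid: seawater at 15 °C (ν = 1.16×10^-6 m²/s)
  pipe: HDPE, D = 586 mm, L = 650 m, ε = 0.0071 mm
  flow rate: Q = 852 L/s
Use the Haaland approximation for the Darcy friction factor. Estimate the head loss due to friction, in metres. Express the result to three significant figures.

h_f ≈ 6.22 m

V = 4Q/(πD²) = 4·0.852/(π·0.586²) = 3.159 m/s
Re = VD/ν = 3.159·0.586/1.16×10^-6 = 1.60×10^6 → turbulent
ε/D = 0.0071/586 = 1.21×10^-5
Haaland: f = 0.01103
h_f = f(L/D)V²/(2g) = 0.01103·(650/0.586)·3.159²/(2·9.81) = 6.225 m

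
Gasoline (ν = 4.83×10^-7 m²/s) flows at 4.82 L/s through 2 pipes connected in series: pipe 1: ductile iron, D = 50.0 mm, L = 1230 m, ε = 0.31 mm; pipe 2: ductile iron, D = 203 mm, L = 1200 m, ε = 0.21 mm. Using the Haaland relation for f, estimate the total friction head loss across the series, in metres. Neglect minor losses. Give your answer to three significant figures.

H ≈ 248 m

Pipe 1: V = 2.455 m/s, Re = 2.54×10^5, ε/D = 0.00620, f = 0.03281, h_1 = f(L/D)V²/2g = 247.9 m
Pipe 2: V = 0.1489 m/s, Re = 6.26×10^4, ε/D = 0.00103, f = 0.02317, h_2 = f(L/D)V²/2g = 0.1548 m
Series → Q common, losses add: H = Σh = 248.0 m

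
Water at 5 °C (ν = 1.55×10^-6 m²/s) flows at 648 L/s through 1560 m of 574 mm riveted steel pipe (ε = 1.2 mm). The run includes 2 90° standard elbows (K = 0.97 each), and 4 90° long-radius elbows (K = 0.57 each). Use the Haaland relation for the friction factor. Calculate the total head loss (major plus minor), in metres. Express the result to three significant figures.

V = 4Q/(πD²) = 2.504 m/s; V²/2g = 0.3196 m
Re = 9.27×10^5, ε/D = 0.00209 → f = 0.02392 (Haaland)
Major: h_f = f(L/D)·V²/2g = 0.02392·2718·0.3196 = 20.77 m
Minor: ΣK = 4.22; h_m = ΣK·V²/2g = 1.349 m
Total H_L = 20.77 + 1.349 = 22.12 m

H_L ≈ 22.1 m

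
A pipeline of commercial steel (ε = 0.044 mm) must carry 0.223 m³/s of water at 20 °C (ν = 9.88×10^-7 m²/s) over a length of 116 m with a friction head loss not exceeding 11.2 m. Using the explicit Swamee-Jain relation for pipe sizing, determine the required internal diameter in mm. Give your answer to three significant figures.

D ≈ 231 mm

Swamee-Jain (Type III): D = 0.66·[ε^1.25·(LQ²/(gh_f))^4.75 + ν·Q^9.4·(L/(gh_f))^5.2]^0.04
LQ²/(gh_f) = 0.05250; L/(gh_f) = 1.056
Term 1 = ε^1.25·(…)^4.75 = 2.99×10^-12; Term 2 = ν·Q^9.4·(…)^5.2 = 9.80×10^-13
D = 0.66·(2.99×10^-12 + 9.80×10^-13)^0.04 = 0.2309 m = 231 mm
Check: V = 5.32 m/s, Re = 1.24×10^6, f = 0.01449, h_f = 10.5 m ≈ 11.2 m ✓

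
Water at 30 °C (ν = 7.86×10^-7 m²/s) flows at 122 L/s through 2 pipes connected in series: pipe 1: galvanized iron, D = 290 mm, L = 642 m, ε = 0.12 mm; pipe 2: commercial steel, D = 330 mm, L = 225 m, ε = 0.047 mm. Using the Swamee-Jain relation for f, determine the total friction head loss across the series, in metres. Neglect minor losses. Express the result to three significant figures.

H ≈ 7.56 m

Pipe 1: V = 1.847 m/s, Re = 6.81×10^5, ε/D = 4.14×10^-4, f = 0.01694, h_1 = f(L/D)V²/2g = 6.522 m
Pipe 2: V = 1.426 m/s, Re = 5.99×10^5, ε/D = 1.42×10^-4, f = 0.01468, h_2 = f(L/D)V²/2g = 1.038 m
Series → Q common, losses add: H = Σh = 7.560 m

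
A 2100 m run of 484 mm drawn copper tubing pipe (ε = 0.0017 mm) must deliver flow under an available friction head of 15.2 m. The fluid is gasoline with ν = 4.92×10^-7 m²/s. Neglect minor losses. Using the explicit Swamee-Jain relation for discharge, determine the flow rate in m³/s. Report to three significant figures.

Swamee-Jain (Type II): Q = -0.965·√(gD⁵h_f/L)·ln[ε/(3.7D) + √(3.17ν²L/(gD³h_f))]
√(gD⁵h_f/L) = √(9.81·0.484⁵·15.2/2100) = 0.04343
ε/(3.7D) = 9.49×10^-7; √(3.17ν²L/(gD³h_f)) = 9.76×10^-6
Q = -0.965·0.04343·ln(1.071×10^-5) = 0.4796 m³/s
Check: V = 2.61 m/s, Re = 2.56×10^6, f = 0.01013, h_f = 15.2 m ≈ 15.2 m ✓

Q ≈ 0.480 m³/s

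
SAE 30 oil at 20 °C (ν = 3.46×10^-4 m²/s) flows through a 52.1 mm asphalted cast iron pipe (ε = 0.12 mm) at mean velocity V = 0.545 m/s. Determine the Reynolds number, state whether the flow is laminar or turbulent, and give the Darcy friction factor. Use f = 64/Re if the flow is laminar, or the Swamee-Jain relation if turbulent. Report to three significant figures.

Re = VD/ν = 0.5450·0.0521/3.46×10^-4 = 82.1
Re < 2300 → laminar → f = 64/Re = 0.7799

Re ≈ 82.1; laminar; f = 64/Re ≈ 0.780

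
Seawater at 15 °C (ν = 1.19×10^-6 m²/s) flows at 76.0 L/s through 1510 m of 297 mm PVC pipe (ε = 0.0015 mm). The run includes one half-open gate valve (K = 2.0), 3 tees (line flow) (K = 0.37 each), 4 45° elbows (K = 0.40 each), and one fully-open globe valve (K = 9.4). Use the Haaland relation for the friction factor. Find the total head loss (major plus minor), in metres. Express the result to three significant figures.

V = 4Q/(πD²) = 1.097 m/s; V²/2g = 0.06134 m
Re = 2.74×10^5, ε/D = 5.05×10^-6 → f = 0.01463 (Haaland)
Major: h_f = f(L/D)·V²/2g = 0.01463·5084·0.06134 = 4.562 m
Minor: ΣK = 14.1; h_m = ΣK·V²/2g = 0.8655 m
Total H_L = 4.562 + 0.8655 = 5.427 m

H_L ≈ 5.43 m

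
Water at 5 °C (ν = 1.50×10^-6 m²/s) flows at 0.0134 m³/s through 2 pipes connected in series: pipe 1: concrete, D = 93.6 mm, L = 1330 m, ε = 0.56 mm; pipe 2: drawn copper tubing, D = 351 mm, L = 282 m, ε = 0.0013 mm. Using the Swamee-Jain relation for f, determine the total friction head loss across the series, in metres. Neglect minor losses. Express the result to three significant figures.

Pipe 1: V = 1.947 m/s, Re = 1.22×10^5, ε/D = 0.00598, f = 0.03301, h_1 = f(L/D)V²/2g = 90.65 m
Pipe 2: V = 0.1385 m/s, Re = 3.24×10^4, ε/D = 3.70×10^-6, f = 0.02296, h_2 = f(L/D)V²/2g = 0.01803 m
Series → Q common, losses add: H = Σh = 90.67 m

H ≈ 90.7 m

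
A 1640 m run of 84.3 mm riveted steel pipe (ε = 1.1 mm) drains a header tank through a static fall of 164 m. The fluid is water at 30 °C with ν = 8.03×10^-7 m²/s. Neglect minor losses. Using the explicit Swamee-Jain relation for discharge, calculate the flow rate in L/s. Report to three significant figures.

Swamee-Jain (Type II): Q = -0.965·√(gD⁵h_f/L)·ln[ε/(3.7D) + √(3.17ν²L/(gD³h_f))]
√(gD⁵h_f/L) = √(9.81·0.0843⁵·164/1640) = 0.002044
ε/(3.7D) = 0.00353; √(3.17ν²L/(gD³h_f)) = 5.90×10^-5
Q = -0.965·0.002044·ln(0.003586) = 0.01110 m³/s
Check: V = 1.99 m/s, Re = 2.09×10^5, f = 0.04195, h_f = 165 m ≈ 164 m ✓

Q ≈ 11.1 L/s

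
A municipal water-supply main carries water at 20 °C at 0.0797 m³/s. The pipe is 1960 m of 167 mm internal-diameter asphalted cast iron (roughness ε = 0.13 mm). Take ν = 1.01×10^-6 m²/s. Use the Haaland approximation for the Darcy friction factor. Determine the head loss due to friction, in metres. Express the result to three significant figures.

h_f ≈ 151 m

V = 4Q/(πD²) = 4·0.0797/(π·0.167²) = 3.639 m/s
Re = VD/ν = 3.639·0.167/1.01×10^-6 = 6.02×10^5 → turbulent
ε/D = 0.13/167 = 7.78×10^-4
Haaland: f = 0.01905
h_f = f(L/D)V²/(2g) = 0.01905·(1960/0.167)·3.639²/(2·9.81) = 150.9 m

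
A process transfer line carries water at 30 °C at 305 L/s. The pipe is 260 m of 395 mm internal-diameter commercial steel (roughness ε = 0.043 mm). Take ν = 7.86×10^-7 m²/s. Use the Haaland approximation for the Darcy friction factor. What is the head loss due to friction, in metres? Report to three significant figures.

h_f ≈ 2.75 m

V = 4Q/(πD²) = 4·0.305/(π·0.395²) = 2.489 m/s
Re = VD/ν = 2.489·0.395/7.86×10^-7 = 1.25×10^6 → turbulent
ε/D = 0.043/395 = 1.09×10^-4
Haaland: f = 0.01324
h_f = f(L/D)V²/(2g) = 0.01324·(260/0.395)·2.489²/(2·9.81) = 2.752 m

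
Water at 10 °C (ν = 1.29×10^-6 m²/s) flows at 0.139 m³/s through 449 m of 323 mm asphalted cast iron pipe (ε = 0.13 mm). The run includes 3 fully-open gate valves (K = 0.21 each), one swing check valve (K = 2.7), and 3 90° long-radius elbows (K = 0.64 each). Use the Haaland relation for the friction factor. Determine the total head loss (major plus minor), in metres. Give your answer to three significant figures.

V = 4Q/(πD²) = 1.696 m/s; V²/2g = 0.1467 m
Re = 4.25×10^5, ε/D = 4.02×10^-4 → f = 0.01708 (Haaland)
Major: h_f = f(L/D)·V²/2g = 0.01708·1390·0.1467 = 3.482 m
Minor: ΣK = 5.25; h_m = ΣK·V²/2g = 0.7700 m
Total H_L = 3.482 + 0.7700 = 4.252 m

H_L ≈ 4.25 m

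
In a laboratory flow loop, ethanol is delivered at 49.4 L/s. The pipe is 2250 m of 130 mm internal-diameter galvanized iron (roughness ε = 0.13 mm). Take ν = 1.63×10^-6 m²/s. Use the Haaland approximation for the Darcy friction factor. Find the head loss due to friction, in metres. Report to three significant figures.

V = 4Q/(πD²) = 4·0.0494/(π·0.130²) = 3.722 m/s
Re = VD/ν = 3.722·0.130/1.63×10^-6 = 2.97×10^5 → turbulent
ε/D = 0.13/130 = 0.00100
Haaland: f = 0.02053
h_f = f(L/D)V²/(2g) = 0.02053·(2250/0.130)·3.722²/(2·9.81) = 250.9 m

h_f ≈ 251 m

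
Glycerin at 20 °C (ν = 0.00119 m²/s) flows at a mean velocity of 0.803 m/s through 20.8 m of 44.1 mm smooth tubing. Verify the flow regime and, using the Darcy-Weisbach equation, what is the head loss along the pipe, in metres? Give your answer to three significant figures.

h_f ≈ 33.3 m

Re = VD/ν = 0.803·0.04410/0.00119 = 29.8 → laminar (Re < 2300)
f = 64/Re = 2.151
h_f = f(L/D)V²/(2g) = 2.151·(20.8/0.04410)·0.803²/(2·9.81) = 33.34 m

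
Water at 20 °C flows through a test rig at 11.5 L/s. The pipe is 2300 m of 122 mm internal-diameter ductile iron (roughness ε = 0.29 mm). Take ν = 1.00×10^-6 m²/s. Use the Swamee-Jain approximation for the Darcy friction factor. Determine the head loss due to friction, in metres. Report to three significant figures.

h_f ≈ 24.2 m

V = 4Q/(πD²) = 4·0.0115/(π·0.122²) = 0.9838 m/s
Re = VD/ν = 0.9838·0.122/1.00×10^-6 = 1.20×10^5 → turbulent
ε/D = 0.29/122 = 0.00238
Swamee-Jain: f = 0.02603
h_f = f(L/D)V²/(2g) = 0.02603·(2300/0.122)·0.9838²/(2·9.81) = 24.21 m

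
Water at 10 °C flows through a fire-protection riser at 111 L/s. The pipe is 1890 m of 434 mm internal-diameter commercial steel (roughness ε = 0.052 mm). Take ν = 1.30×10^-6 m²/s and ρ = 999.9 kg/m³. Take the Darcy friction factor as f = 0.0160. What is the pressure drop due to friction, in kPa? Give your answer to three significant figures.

Δp ≈ 19.6 kPa

V = 4Q/(πD²) = 4·0.111/(π·0.434²) = 0.7503 m/s
h_f = f(L/D)V²/(2g) = 0.01600·(1890/0.434)·0.7503²/(2·9.81) = 1.999 m
Δp = ρg·h_f = 999.9·9.81·1.999 = 19.61 kPa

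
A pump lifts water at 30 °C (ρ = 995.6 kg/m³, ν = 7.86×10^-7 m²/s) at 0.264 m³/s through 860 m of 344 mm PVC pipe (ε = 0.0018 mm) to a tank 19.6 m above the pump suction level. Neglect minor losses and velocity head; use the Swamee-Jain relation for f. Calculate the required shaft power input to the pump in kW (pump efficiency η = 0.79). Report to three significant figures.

P_shaft ≈ 102 kW

V = 4Q/(πD²) = 2.841 m/s; Re = 1.24×10^6; ε/D = 5.23×10^-6; f = 0.01134
h_f = f(L/D)V²/2g = 11.66 m
Total head H = z + h_f = 19.6 + 11.66 = 31.26 m
P_hyd = ρgQH = 995.6·9.81·0.264·31.26 = 80.61 kW
P_shaft = P_hyd/η = 80.61/0.79 = 102.0 kW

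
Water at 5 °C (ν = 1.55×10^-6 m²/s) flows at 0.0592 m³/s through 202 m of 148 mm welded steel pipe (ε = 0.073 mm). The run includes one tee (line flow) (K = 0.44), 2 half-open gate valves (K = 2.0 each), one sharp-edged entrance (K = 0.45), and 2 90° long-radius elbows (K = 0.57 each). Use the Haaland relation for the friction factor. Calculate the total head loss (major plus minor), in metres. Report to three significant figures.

H_L ≈ 18.4 m

V = 4Q/(πD²) = 3.441 m/s; V²/2g = 0.6036 m
Re = 3.29×10^5, ε/D = 4.93×10^-4 → f = 0.01793 (Haaland)
Major: h_f = f(L/D)·V²/2g = 0.01793·1365·0.6036 = 14.77 m
Minor: ΣK = 6.03; h_m = ΣK·V²/2g = 3.639 m
Total H_L = 14.77 + 3.639 = 18.41 m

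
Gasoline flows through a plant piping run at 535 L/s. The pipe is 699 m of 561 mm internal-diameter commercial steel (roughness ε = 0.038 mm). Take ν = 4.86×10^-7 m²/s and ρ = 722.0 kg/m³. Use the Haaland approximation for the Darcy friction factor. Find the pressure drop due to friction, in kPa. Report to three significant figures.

V = 4Q/(πD²) = 4·0.535/(π·0.561²) = 2.164 m/s
Re = VD/ν = 2.164·0.561/4.86×10^-7 = 2.50×10^6 → turbulent
ε/D = 0.038/561 = 6.77×10^-5
Haaland: f = 0.01195
h_f = f(L/D)V²/(2g) = 0.01195·(699/0.561)·2.164²/(2·9.81) = 3.555 m
Δp = ρg·h_f = 722.0·9.81·3.555 = 25.18 kPa

Δp ≈ 25.2 kPa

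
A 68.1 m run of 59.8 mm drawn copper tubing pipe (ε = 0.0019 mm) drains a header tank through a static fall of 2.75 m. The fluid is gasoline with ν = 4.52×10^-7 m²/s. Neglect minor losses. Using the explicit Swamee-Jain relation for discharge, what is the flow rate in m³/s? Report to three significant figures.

Swamee-Jain (Type II): Q = -0.965·√(gD⁵h_f/L)·ln[ε/(3.7D) + √(3.17ν²L/(gD³h_f))]
√(gD⁵h_f/L) = √(9.81·0.0598⁵·2.75/68.1) = 5.504×10^-4
ε/(3.7D) = 8.59×10^-6; √(3.17ν²L/(gD³h_f)) = 8.74×10^-5
Q = -0.965·5.504×10^-4·ln(9.602×10^-5) = 0.004914 m³/s
Check: V = 1.75 m/s, Re = 2.31×10^5, f = 0.01541, h_f = 2.74 m ≈ 2.75 m ✓

Q ≈ 0.00491 m³/s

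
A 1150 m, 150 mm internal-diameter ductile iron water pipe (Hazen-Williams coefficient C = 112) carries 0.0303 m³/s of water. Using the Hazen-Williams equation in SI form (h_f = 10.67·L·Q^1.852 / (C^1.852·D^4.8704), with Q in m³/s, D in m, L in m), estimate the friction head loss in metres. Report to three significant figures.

h_f = 10.67·1150·0.0303^1.852 / (112^1.852·0.150^4.8704) = 31.20 m

h_f ≈ 31.2 m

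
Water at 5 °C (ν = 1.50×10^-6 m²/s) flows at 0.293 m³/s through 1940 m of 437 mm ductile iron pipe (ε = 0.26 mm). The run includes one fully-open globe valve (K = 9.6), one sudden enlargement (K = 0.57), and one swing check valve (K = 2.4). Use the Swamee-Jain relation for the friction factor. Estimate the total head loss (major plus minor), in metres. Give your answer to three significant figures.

H_L ≈ 18.2 m

V = 4Q/(πD²) = 1.954 m/s; V²/2g = 0.1945 m
Re = 5.69×10^5, ε/D = 5.95×10^-4 → f = 0.01824 (Swamee-Jain)
Major: h_f = f(L/D)·V²/2g = 0.01824·4439·0.1945 = 15.75 m
Minor: ΣK = 12.6; h_m = ΣK·V²/2g = 2.445 m
Total H_L = 15.75 + 2.445 = 18.20 m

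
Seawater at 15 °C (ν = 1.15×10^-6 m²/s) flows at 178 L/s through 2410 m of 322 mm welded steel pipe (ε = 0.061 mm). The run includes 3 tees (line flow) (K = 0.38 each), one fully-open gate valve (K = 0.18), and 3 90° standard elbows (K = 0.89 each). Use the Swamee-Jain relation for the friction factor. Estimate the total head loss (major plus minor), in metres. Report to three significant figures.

V = 4Q/(πD²) = 2.186 m/s; V²/2g = 0.2435 m
Re = 6.12×10^5, ε/D = 1.89×10^-4 → f = 0.01515 (Swamee-Jain)
Major: h_f = f(L/D)·V²/2g = 0.01515·7484·0.2435 = 27.62 m
Minor: ΣK = 3.99; h_m = ΣK·V²/2g = 0.9717 m
Total H_L = 27.62 + 0.9717 = 28.59 m

H_L ≈ 28.6 m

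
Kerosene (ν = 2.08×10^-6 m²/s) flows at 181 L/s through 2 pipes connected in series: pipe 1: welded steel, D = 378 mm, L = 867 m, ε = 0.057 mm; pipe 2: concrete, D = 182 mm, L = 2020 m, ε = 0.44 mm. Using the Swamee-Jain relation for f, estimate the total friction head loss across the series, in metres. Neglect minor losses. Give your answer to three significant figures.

Pipe 1: V = 1.613 m/s, Re = 2.93×10^5, ε/D = 1.51×10^-4, f = 0.01594, h_1 = f(L/D)V²/2g = 4.849 m
Pipe 2: V = 6.957 m/s, Re = 6.09×10^5, ε/D = 0.00242, f = 0.02501, h_2 = f(L/D)V²/2g = 684.8 m
Series → Q common, losses add: H = Σh = 689.7 m

H ≈ 690 m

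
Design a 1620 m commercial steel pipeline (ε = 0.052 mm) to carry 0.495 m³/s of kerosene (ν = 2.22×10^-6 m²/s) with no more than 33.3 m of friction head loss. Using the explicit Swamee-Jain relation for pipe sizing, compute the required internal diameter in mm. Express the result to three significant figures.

D ≈ 431 mm

Swamee-Jain (Type III): D = 0.66·[ε^1.25·(LQ²/(gh_f))^4.75 + ν·Q^9.4·(L/(gh_f))^5.2]^0.04
LQ²/(gh_f) = 1.215; L/(gh_f) = 4.959
Term 1 = ε^1.25·(…)^4.75 = 1.11×10^-5; Term 2 = ν·Q^9.4·(…)^5.2 = 1.24×10^-5
D = 0.66·(1.11×10^-5 + 1.24×10^-5)^0.04 = 0.4309 m = 431 mm
Check: V = 3.39 m/s, Re = 6.59×10^5, f = 0.01430, h_f = 31.6 m ≈ 33.3 m ✓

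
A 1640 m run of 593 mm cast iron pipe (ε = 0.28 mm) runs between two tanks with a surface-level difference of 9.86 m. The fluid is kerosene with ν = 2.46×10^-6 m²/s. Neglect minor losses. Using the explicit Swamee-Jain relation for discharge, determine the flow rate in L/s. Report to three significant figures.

Q ≈ 552 L/s

Swamee-Jain (Type II): Q = -0.965·√(gD⁵h_f/L)·ln[ε/(3.7D) + √(3.17ν²L/(gD³h_f))]
√(gD⁵h_f/L) = √(9.81·0.593⁵·9.86/1640) = 0.06576
ε/(3.7D) = 1.28×10^-4; √(3.17ν²L/(gD³h_f)) = 3.95×10^-5
Q = -0.965·0.06576·ln(1.671×10^-4) = 0.5519 m³/s
Check: V = 2.00 m/s, Re = 4.82×10^5, f = 0.01763, h_f = 9.93 m ≈ 9.86 m ✓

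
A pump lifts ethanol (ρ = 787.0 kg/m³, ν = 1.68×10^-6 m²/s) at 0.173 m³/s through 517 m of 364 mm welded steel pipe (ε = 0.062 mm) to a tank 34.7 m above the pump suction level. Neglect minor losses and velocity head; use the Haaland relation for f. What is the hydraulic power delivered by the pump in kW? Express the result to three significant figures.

P_hyd ≈ 50.5 kW

V = 4Q/(πD²) = 1.662 m/s; Re = 3.60×10^5; ε/D = 1.70×10^-4; f = 0.01550
h_f = f(L/D)V²/2g = 3.101 m
Total head H = z + h_f = 34.7 + 3.101 = 37.80 m
P_hyd = ρgQH = 787.0·9.81·0.173·37.80 = 50.49 kW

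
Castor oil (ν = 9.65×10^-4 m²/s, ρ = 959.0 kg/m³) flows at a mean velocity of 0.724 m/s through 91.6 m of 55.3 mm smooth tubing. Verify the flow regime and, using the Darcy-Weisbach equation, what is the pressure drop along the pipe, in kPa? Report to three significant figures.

Δp ≈ 642 kPa

Re = VD/ν = 0.724·0.05530/9.65×10^-4 = 41.5 → laminar (Re < 2300)
f = 64/Re = 1.543
h_f = f(L/D)V²/(2g) = 1.543·(91.6/0.05530)·0.724²/(2·9.81) = 68.26 m
Δp = ρg·h_f = 959.0·9.81·68.26 = 642.2 kPa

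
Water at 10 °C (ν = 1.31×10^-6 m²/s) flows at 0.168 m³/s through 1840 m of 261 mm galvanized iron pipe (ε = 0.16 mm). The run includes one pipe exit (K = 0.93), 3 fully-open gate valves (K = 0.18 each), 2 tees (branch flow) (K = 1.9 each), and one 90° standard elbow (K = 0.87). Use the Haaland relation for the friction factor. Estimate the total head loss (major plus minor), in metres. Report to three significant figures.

H_L ≈ 67.3 m

V = 4Q/(πD²) = 3.140 m/s; V²/2g = 0.5025 m
Re = 6.26×10^5, ε/D = 6.13×10^-4 → f = 0.01812 (Haaland)
Major: h_f = f(L/D)·V²/2g = 0.01812·7050·0.5025 = 64.20 m
Minor: ΣK = 6.14; h_m = ΣK·V²/2g = 3.086 m
Total H_L = 64.20 + 3.086 = 67.28 m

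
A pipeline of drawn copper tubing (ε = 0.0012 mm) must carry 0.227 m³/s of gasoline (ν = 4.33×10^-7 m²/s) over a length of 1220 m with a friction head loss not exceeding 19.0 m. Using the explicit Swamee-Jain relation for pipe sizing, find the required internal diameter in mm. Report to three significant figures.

D ≈ 311 mm

Swamee-Jain (Type III): D = 0.66·[ε^1.25·(LQ²/(gh_f))^4.75 + ν·Q^9.4·(L/(gh_f))^5.2]^0.04
LQ²/(gh_f) = 0.3373; L/(gh_f) = 6.545
Term 1 = ε^1.25·(…)^4.75 = 2.27×10^-10; Term 2 = ν·Q^9.4·(…)^5.2 = 6.70×10^-9
D = 0.66·(2.27×10^-10 + 6.70×10^-9)^0.04 = 0.3113 m = 311 mm
Check: V = 2.98 m/s, Re = 2.14×10^6, f = 0.01041, h_f = 18.5 m ≈ 19.0 m ✓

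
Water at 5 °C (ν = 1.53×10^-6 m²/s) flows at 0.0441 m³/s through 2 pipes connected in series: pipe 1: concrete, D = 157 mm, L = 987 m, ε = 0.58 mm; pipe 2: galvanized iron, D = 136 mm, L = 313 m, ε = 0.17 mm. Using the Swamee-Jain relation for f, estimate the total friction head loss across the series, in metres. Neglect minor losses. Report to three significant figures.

Pipe 1: V = 2.278 m/s, Re = 2.34×10^5, ε/D = 0.00369, f = 0.02843, h_1 = f(L/D)V²/2g = 47.27 m
Pipe 2: V = 3.036 m/s, Re = 2.70×10^5, ε/D = 0.00125, f = 0.02182, h_2 = f(L/D)V²/2g = 23.59 m
Series → Q common, losses add: H = Σh = 70.86 m

H ≈ 70.9 m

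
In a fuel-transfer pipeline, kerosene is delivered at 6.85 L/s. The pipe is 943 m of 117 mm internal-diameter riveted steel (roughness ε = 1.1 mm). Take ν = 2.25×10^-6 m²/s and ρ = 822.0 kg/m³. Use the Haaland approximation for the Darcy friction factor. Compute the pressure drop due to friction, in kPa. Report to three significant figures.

V = 4Q/(πD²) = 4·0.00685/(π·0.117²) = 0.6371 m/s
Re = VD/ν = 0.6371·0.117/2.25×10^-6 = 3.31×10^4 → turbulent
ε/D = 1.1/117 = 0.00940
Haaland: f = 0.03890
h_f = f(L/D)V²/(2g) = 0.03890·(943/0.117)·0.6371²/(2·9.81) = 6.487 m
Δp = ρg·h_f = 822.0·9.81·6.487 = 52.31 kPa

Δp ≈ 52.3 kPa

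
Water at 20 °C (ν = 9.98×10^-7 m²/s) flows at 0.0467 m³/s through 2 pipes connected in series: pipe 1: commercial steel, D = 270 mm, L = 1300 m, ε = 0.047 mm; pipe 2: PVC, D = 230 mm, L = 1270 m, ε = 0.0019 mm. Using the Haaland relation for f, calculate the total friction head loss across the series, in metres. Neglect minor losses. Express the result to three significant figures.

Pipe 1: V = 0.8156 m/s, Re = 2.21×10^5, ε/D = 1.74×10^-4, f = 0.01648, h_1 = f(L/D)V²/2g = 2.690 m
Pipe 2: V = 1.124 m/s, Re = 2.59×10^5, ε/D = 8.26×10^-6, f = 0.01480, h_2 = f(L/D)V²/2g = 5.264 m
Series → Q common, losses add: H = Σh = 7.954 m

H ≈ 7.95 m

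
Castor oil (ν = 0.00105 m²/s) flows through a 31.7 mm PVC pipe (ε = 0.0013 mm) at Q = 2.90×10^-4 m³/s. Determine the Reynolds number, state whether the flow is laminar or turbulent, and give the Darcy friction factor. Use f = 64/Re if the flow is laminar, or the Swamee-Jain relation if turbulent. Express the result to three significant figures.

Re ≈ 11.1; laminar; f = 64/Re ≈ 5.77

V = 4Q/(πD²) = 0.3674 m/s
Re = VD/ν = 0.3674·0.0317/0.00105 = 11.1
Re < 2300 → laminar → f = 64/Re = 5.769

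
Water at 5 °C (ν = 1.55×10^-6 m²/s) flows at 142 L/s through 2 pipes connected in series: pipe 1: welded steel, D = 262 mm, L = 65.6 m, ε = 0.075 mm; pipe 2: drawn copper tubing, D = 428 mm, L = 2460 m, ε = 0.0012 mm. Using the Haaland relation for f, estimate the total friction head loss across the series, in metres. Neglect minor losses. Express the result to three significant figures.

H ≈ 5.61 m

Pipe 1: V = 2.634 m/s, Re = 4.45×10^5, ε/D = 2.86×10^-4, f = 0.01617, h_1 = f(L/D)V²/2g = 1.432 m
Pipe 2: V = 0.9870 m/s, Re = 2.73×10^5, ε/D = 2.80×10^-6, f = 0.01463, h_2 = f(L/D)V²/2g = 4.174 m
Series → Q common, losses add: H = Σh = 5.606 m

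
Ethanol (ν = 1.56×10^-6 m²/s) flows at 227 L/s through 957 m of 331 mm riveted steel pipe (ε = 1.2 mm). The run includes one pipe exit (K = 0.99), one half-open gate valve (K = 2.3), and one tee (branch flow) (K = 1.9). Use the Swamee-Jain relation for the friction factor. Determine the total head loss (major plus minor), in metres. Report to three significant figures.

H_L ≈ 30.5 m

V = 4Q/(πD²) = 2.638 m/s; V²/2g = 0.3547 m
Re = 5.60×10^5, ε/D = 0.00363 → f = 0.02792 (Swamee-Jain)
Major: h_f = f(L/D)·V²/2g = 0.02792·2891·0.3547 = 28.64 m
Minor: ΣK = 5.19; h_m = ΣK·V²/2g = 1.841 m
Total H_L = 28.64 + 1.841 = 30.48 m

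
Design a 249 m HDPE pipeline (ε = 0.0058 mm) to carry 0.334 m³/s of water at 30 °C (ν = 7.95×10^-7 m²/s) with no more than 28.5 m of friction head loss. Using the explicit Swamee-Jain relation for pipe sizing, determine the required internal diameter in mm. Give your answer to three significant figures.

Swamee-Jain (Type III): D = 0.66·[ε^1.25·(LQ²/(gh_f))^4.75 + ν·Q^9.4·(L/(gh_f))^5.2]^0.04
LQ²/(gh_f) = 0.09935; L/(gh_f) = 0.8906
Term 1 = ε^1.25·(…)^4.75 = 4.91×10^-12; Term 2 = ν·Q^9.4·(…)^5.2 = 1.45×10^-11
D = 0.66·(4.91×10^-12 + 1.45×10^-11)^0.04 = 0.2461 m = 246 mm
Check: V = 7.02 m/s, Re = 2.17×10^6, f = 0.01107, h_f = 28.2 m ≈ 28.5 m ✓

D ≈ 246 mm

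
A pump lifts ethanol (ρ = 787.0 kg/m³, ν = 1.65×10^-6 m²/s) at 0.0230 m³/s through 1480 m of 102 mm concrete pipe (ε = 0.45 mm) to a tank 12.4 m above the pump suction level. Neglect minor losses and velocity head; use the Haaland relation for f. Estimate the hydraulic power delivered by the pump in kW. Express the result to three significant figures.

V = 4Q/(πD²) = 2.815 m/s; Re = 1.74×10^5; ε/D = 0.00441; f = 0.02984
h_f = f(L/D)V²/2g = 174.9 m
Total head H = z + h_f = 12.4 + 174.9 = 187.3 m
P_hyd = ρgQH = 787.0·9.81·0.0230·187.3 = 33.25 kW

P_hyd ≈ 33.3 kW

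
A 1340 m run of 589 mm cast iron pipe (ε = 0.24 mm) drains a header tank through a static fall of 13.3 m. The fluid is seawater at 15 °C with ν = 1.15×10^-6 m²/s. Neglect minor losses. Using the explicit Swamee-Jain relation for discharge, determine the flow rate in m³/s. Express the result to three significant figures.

Q ≈ 0.721 m³/s

Swamee-Jain (Type II): Q = -0.965·√(gD⁵h_f/L)·ln[ε/(3.7D) + √(3.17ν²L/(gD³h_f))]
√(gD⁵h_f/L) = √(9.81·0.589⁵·13.3/1340) = 0.08308
ε/(3.7D) = 1.10×10^-4; √(3.17ν²L/(gD³h_f)) = 1.45×10^-5
Q = -0.965·0.08308·ln(1.246×10^-4) = 0.7208 m³/s
Check: V = 2.65 m/s, Re = 1.35×10^6, f = 0.01648, h_f = 13.4 m ≈ 13.3 m ✓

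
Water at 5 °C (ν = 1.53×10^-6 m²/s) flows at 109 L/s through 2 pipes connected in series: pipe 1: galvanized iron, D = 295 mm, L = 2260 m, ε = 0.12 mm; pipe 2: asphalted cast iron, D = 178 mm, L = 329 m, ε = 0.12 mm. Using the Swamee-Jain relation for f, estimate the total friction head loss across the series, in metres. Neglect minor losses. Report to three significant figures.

Pipe 1: V = 1.595 m/s, Re = 3.07×10^5, ε/D = 4.07×10^-4, f = 0.01774, h_1 = f(L/D)V²/2g = 17.61 m
Pipe 2: V = 4.380 m/s, Re = 5.10×10^5, ε/D = 6.74×10^-4, f = 0.01877, h_2 = f(L/D)V²/2g = 33.93 m
Series → Q common, losses add: H = Σh = 51.54 m

H ≈ 51.5 m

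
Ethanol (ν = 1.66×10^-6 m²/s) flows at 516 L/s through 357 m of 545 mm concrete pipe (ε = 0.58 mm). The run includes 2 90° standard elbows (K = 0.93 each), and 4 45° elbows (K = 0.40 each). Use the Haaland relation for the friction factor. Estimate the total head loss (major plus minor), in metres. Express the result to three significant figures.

V = 4Q/(πD²) = 2.212 m/s; V²/2g = 0.2494 m
Re = 7.26×10^5, ε/D = 0.00106 → f = 0.02032 (Haaland)
Major: h_f = f(L/D)·V²/2g = 0.02032·655.0·0.2494 = 3.320 m
Minor: ΣK = 3.46; h_m = ΣK·V²/2g = 0.8628 m
Total H_L = 3.320 + 0.8628 = 4.183 m

H_L ≈ 4.18 m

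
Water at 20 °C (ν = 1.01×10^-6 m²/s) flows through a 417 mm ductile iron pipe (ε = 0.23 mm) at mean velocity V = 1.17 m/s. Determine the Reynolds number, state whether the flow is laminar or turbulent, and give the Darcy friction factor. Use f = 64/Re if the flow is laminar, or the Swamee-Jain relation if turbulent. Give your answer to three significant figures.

Re = VD/ν = 1.170·0.417/1.01×10^-6 = 4.83×10^5
Re > 4000 → turbulent; ε/D = 5.52×10^-4
Swamee-Jain: f = 0.01812

Re ≈ 4.83×10^5; turbulent; f ≈ 0.0181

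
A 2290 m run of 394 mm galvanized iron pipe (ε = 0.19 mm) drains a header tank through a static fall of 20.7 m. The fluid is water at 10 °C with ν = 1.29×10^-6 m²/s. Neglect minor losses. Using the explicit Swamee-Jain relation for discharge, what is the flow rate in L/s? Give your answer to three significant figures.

Swamee-Jain (Type II): Q = -0.965·√(gD⁵h_f/L)·ln[ε/(3.7D) + √(3.17ν²L/(gD³h_f))]
√(gD⁵h_f/L) = √(9.81·0.394⁵·20.7/2290) = 0.02902
ε/(3.7D) = 1.30×10^-4; √(3.17ν²L/(gD³h_f)) = 3.12×10^-5
Q = -0.965·0.02902·ln(1.615×10^-4) = 0.2445 m³/s
Check: V = 2.01 m/s, Re = 6.12×10^5, f = 0.01749, h_f = 20.8 m ≈ 20.7 m ✓

Q ≈ 244 L/s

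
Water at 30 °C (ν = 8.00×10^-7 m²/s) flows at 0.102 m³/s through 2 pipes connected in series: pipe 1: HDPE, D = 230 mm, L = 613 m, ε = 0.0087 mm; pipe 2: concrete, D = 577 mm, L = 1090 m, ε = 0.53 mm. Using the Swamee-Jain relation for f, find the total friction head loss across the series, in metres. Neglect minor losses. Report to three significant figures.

H ≈ 11.0 m

Pipe 1: V = 2.455 m/s, Re = 7.06×10^5, ε/D = 3.78×10^-5, f = 0.01302, h_1 = f(L/D)V²/2g = 10.66 m
Pipe 2: V = 0.3901 m/s, Re = 2.81×10^5, ε/D = 9.19×10^-4, f = 0.02047, h_2 = f(L/D)V²/2g = 0.2998 m
Series → Q common, losses add: H = Σh = 10.96 m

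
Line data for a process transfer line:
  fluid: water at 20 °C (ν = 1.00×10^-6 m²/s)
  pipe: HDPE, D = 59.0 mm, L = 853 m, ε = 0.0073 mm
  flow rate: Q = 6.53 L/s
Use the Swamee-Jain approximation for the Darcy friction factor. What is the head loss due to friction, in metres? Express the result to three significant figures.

h_f ≈ 73.6 m

V = 4Q/(πD²) = 4·0.00653/(π·0.0590²) = 2.388 m/s
Re = VD/ν = 2.388·0.0590/1.00×10^-6 = 1.41×10^5 → turbulent
ε/D = 0.0073/59.0 = 1.24×10^-4
Swamee-Jain: f = 0.01752
h_f = f(L/D)V²/(2g) = 0.01752·(853/0.0590)·2.388²/(2·9.81) = 73.63 m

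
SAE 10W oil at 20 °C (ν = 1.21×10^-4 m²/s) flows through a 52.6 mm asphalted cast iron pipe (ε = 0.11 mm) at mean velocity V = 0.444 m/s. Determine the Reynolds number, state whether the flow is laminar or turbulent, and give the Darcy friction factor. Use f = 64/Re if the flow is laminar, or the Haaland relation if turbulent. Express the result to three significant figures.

Re ≈ 193; laminar; f = 64/Re ≈ 0.332

Re = VD/ν = 0.4440·0.0526/1.21×10^-4 = 193
Re < 2300 → laminar → f = 64/Re = 0.3316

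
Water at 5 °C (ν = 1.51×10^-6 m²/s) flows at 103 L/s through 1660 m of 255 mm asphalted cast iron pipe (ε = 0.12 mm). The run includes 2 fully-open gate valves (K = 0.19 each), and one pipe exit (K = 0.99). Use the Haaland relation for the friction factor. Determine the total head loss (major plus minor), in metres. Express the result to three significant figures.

H_L ≈ 24.2 m

V = 4Q/(πD²) = 2.017 m/s; V²/2g = 0.2073 m
Re = 3.41×10^5, ε/D = 4.71×10^-4 → f = 0.01775 (Haaland)
Major: h_f = f(L/D)·V²/2g = 0.01775·6510·0.2073 = 23.96 m
Minor: ΣK = 1.37; h_m = ΣK·V²/2g = 0.2840 m
Total H_L = 23.96 + 0.2840 = 24.24 m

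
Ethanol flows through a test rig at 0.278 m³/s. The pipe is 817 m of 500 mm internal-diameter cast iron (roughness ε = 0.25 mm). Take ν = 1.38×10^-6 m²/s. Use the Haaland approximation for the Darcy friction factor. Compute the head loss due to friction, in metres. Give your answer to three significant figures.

V = 4Q/(πD²) = 4·0.278/(π·0.500²) = 1.416 m/s
Re = VD/ν = 1.416·0.500/1.38×10^-6 = 5.13×10^5 → turbulent
ε/D = 0.25/500 = 5.00×10^-4
Haaland: f = 0.01756
h_f = f(L/D)V²/(2g) = 0.01756·(817/0.500)·1.416²/(2·9.81) = 2.931 m

h_f ≈ 2.93 m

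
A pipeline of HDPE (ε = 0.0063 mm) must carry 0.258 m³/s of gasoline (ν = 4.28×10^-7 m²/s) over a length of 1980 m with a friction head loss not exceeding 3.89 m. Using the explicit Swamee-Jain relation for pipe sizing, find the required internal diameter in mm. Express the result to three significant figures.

D ≈ 504 mm

Swamee-Jain (Type III): D = 0.66·[ε^1.25·(LQ²/(gh_f))^4.75 + ν·Q^9.4·(L/(gh_f))^5.2]^0.04
LQ²/(gh_f) = 3.454; L/(gh_f) = 51.89
Term 1 = ε^1.25·(…)^4.75 = 1.14×10^-4; Term 2 = ν·Q^9.4·(…)^5.2 = 0.00104
D = 0.66·(1.14×10^-4 + 0.00104)^0.04 = 0.5036 m = 504 mm
Check: V = 1.30 m/s, Re = 1.52×10^6, f = 0.01122, h_f = 3.77 m ≈ 3.89 m ✓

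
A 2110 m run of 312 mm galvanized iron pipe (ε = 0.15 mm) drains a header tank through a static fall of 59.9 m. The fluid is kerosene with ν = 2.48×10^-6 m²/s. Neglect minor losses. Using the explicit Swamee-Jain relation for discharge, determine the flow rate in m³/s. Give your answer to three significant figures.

Swamee-Jain (Type II): Q = -0.965·√(gD⁵h_f/L)·ln[ε/(3.7D) + √(3.17ν²L/(gD³h_f))]
√(gD⁵h_f/L) = √(9.81·0.312⁵·59.9/2110) = 0.02869
ε/(3.7D) = 1.30×10^-4; √(3.17ν²L/(gD³h_f)) = 4.80×10^-5
Q = -0.965·0.02869·ln(1.779×10^-4) = 0.2391 m³/s
Check: V = 3.13 m/s, Re = 3.93×10^5, f = 0.01789, h_f = 60.3 m ≈ 59.9 m ✓

Q ≈ 0.239 m³/s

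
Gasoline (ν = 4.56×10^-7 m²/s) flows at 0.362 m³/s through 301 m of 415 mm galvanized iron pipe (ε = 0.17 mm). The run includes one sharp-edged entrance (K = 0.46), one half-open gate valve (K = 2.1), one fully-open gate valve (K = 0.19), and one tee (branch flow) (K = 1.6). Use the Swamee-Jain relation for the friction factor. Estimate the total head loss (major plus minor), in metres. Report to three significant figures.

V = 4Q/(πD²) = 2.676 m/s; V²/2g = 0.3650 m
Re = 2.44×10^6, ε/D = 4.10×10^-4 → f = 0.01629 (Swamee-Jain)
Major: h_f = f(L/D)·V²/2g = 0.01629·725.3·0.3650 = 4.313 m
Minor: ΣK = 4.35; h_m = ΣK·V²/2g = 1.588 m
Total H_L = 4.313 + 1.588 = 5.901 m

H_L ≈ 5.90 m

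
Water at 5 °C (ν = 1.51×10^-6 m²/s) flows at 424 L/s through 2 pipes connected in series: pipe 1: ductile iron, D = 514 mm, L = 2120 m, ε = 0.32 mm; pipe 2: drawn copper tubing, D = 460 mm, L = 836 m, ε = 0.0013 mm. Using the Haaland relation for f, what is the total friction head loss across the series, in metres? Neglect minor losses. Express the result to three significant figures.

H ≈ 23.2 m

Pipe 1: V = 2.043 m/s, Re = 6.96×10^5, ε/D = 6.23×10^-4, f = 0.01812, h_1 = f(L/D)V²/2g = 15.90 m
Pipe 2: V = 2.551 m/s, Re = 7.77×10^5, ε/D = 2.83×10^-6, f = 0.01213, h_2 = f(L/D)V²/2g = 7.315 m
Series → Q common, losses add: H = Σh = 23.22 m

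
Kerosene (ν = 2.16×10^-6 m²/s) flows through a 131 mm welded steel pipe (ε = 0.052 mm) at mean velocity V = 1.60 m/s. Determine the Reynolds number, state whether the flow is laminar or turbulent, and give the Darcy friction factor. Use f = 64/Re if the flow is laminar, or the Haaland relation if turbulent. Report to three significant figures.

Re = VD/ν = 1.600·0.131/2.16×10^-6 = 9.70×10^4
Re > 4000 → turbulent; ε/D = 3.97×10^-4
Haaland: f = 0.01971

Re ≈ 9.70×10^4; turbulent; f ≈ 0.0197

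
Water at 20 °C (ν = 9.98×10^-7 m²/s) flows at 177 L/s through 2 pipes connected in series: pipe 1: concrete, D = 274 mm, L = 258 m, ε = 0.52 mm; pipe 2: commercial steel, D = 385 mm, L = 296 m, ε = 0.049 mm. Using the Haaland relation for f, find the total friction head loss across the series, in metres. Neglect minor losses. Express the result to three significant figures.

Pipe 1: V = 3.002 m/s, Re = 8.24×10^5, ε/D = 0.00190, f = 0.02335, h_1 = f(L/D)V²/2g = 10.10 m
Pipe 2: V = 1.520 m/s, Re = 5.87×10^5, ε/D = 1.27×10^-4, f = 0.01433, h_2 = f(L/D)V²/2g = 1.298 m
Series → Q common, losses add: H = Σh = 11.39 m

H ≈ 11.4 m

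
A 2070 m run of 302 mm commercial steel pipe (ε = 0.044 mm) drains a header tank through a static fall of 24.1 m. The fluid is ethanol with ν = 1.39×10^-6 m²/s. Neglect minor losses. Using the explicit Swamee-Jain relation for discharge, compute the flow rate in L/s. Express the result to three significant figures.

Swamee-Jain (Type II): Q = -0.965·√(gD⁵h_f/L)·ln[ε/(3.7D) + √(3.17ν²L/(gD³h_f))]
√(gD⁵h_f/L) = √(9.81·0.302⁵·24.1/2070) = 0.01694
ε/(3.7D) = 3.94×10^-5; √(3.17ν²L/(gD³h_f)) = 4.41×10^-5
Q = -0.965·0.01694·ln(8.350×10^-5) = 0.1535 m³/s
Check: V = 2.14 m/s, Re = 4.66×10^5, f = 0.01508, h_f = 24.2 m ≈ 24.1 m ✓

Q ≈ 153 L/s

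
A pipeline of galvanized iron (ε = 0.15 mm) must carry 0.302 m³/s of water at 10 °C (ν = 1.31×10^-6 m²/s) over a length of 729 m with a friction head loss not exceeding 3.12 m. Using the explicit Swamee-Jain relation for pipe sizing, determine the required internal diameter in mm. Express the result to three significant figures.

Swamee-Jain (Type III): D = 0.66·[ε^1.25·(LQ²/(gh_f))^4.75 + ν·Q^9.4·(L/(gh_f))^5.2]^0.04
LQ²/(gh_f) = 2.172; L/(gh_f) = 23.82
Term 1 = ε^1.25·(…)^4.75 = 6.61×10^-4; Term 2 = ν·Q^9.4·(…)^5.2 = 2.45×10^-4
D = 0.66·(6.61×10^-4 + 2.45×10^-4)^0.04 = 0.4987 m = 499 mm
Check: V = 1.55 m/s, Re = 5.89×10^5, f = 0.01621, h_f = 2.89 m ≈ 3.12 m ✓

D ≈ 499 mm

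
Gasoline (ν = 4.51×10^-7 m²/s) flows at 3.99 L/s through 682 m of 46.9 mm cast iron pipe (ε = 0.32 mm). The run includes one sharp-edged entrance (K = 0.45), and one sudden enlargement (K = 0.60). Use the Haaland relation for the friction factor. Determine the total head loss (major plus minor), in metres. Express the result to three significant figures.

V = 4Q/(πD²) = 2.310 m/s; V²/2g = 0.2719 m
Re = 2.40×10^5, ε/D = 0.00682 → f = 0.03380 (Haaland)
Major: h_f = f(L/D)·V²/2g = 0.03380·14542·0.2719 = 133.6 m
Minor: ΣK = 1.05; h_m = ΣK·V²/2g = 0.2855 m
Total H_L = 133.6 + 0.2855 = 133.9 m

H_L ≈ 134 m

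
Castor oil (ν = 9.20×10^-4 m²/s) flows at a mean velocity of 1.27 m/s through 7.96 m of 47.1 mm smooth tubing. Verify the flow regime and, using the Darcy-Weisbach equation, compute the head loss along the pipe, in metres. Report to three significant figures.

h_f ≈ 13.7 m

Re = VD/ν = 1.27·0.04710/9.20×10^-4 = 65.0 → laminar (Re < 2300)
f = 64/Re = 0.9843
h_f = f(L/D)V²/(2g) = 0.9843·(7.96/0.04710)·1.27²/(2·9.81) = 13.68 m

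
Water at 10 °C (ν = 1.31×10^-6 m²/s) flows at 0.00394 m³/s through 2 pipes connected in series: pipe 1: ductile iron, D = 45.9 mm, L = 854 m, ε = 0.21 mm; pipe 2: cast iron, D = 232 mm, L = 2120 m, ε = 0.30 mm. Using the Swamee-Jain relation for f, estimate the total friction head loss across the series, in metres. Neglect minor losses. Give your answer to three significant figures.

Pipe 1: V = 2.381 m/s, Re = 8.34×10^4, ε/D = 0.00458, f = 0.03103, h_1 = f(L/D)V²/2g = 166.8 m
Pipe 2: V = 0.09320 m/s, Re = 1.65×10^4, ε/D = 0.00129, f = 0.02979, h_2 = f(L/D)V²/2g = 0.1205 m
Series → Q common, losses add: H = Σh = 166.9 m

H ≈ 167 m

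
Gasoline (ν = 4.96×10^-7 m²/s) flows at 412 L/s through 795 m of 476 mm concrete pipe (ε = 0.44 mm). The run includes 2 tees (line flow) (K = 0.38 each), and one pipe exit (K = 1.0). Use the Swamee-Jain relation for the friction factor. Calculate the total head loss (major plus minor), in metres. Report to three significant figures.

V = 4Q/(πD²) = 2.315 m/s; V²/2g = 0.2732 m
Re = 2.22×10^6, ε/D = 9.24×10^-4 → f = 0.01947 (Swamee-Jain)
Major: h_f = f(L/D)·V²/2g = 0.01947·1670·0.2732 = 8.884 m
Minor: ΣK = 1.76; h_m = ΣK·V²/2g = 0.4808 m
Total H_L = 8.884 + 0.4808 = 9.365 m

H_L ≈ 9.36 m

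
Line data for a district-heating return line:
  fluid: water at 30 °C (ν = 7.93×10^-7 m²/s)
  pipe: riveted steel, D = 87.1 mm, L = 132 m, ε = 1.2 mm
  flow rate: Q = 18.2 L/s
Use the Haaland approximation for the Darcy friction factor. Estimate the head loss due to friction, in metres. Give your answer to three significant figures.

h_f ≈ 30.7 m

V = 4Q/(πD²) = 4·0.0182/(π·0.0871²) = 3.055 m/s
Re = VD/ν = 3.055·0.0871/7.93×10^-7 = 3.35×10^5 → turbulent
ε/D = 1.2/87.1 = 0.0138
Haaland: f = 0.04260
h_f = f(L/D)V²/(2g) = 0.04260·(132/0.0871)·3.055²/(2·9.81) = 30.70 m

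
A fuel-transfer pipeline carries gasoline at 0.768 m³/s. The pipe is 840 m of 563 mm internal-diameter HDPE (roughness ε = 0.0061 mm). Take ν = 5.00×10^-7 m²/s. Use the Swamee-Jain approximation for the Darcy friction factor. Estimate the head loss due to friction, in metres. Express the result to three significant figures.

V = 4Q/(πD²) = 4·0.768/(π·0.563²) = 3.085 m/s
Re = VD/ν = 3.085·0.563/5.00×10^-7 = 3.47×10^6 → turbulent
ε/D = 0.0061/563 = 1.08×10^-5
Swamee-Jain: f = 0.01006
h_f = f(L/D)V²/(2g) = 0.01006·(840/0.563)·3.085²/(2·9.81) = 7.284 m

h_f ≈ 7.28 m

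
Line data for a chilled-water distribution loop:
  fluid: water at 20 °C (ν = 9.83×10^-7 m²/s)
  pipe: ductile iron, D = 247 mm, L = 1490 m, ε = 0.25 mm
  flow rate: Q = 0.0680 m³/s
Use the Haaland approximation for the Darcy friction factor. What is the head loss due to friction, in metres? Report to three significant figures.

h_f ≈ 12.7 m

V = 4Q/(πD²) = 4·0.0680/(π·0.247²) = 1.419 m/s
Re = VD/ν = 1.419·0.247/9.83×10^-7 = 3.57×10^5 → turbulent
ε/D = 0.25/247 = 0.00101
Haaland: f = 0.02045
h_f = f(L/D)V²/(2g) = 0.02045·(1490/0.247)·1.419²/(2·9.81) = 12.66 m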